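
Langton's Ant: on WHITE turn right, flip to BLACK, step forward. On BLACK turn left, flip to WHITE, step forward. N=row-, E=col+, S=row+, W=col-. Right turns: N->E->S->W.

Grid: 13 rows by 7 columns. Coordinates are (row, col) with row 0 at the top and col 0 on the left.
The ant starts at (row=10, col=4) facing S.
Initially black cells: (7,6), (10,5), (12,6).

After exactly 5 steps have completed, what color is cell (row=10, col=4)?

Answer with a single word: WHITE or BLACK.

Answer: WHITE

Derivation:
Step 1: on WHITE (10,4): turn R to W, flip to black, move to (10,3). |black|=4
Step 2: on WHITE (10,3): turn R to N, flip to black, move to (9,3). |black|=5
Step 3: on WHITE (9,3): turn R to E, flip to black, move to (9,4). |black|=6
Step 4: on WHITE (9,4): turn R to S, flip to black, move to (10,4). |black|=7
Step 5: on BLACK (10,4): turn L to E, flip to white, move to (10,5). |black|=6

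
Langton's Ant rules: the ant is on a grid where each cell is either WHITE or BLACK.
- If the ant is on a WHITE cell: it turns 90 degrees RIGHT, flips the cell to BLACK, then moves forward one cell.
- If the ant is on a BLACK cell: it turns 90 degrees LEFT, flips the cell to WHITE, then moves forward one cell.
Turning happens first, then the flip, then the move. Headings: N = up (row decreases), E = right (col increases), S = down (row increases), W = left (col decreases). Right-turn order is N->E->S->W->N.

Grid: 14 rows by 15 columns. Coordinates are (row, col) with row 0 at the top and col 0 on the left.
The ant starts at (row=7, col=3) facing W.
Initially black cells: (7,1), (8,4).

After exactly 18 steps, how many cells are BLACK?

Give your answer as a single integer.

Step 1: on WHITE (7,3): turn R to N, flip to black, move to (6,3). |black|=3
Step 2: on WHITE (6,3): turn R to E, flip to black, move to (6,4). |black|=4
Step 3: on WHITE (6,4): turn R to S, flip to black, move to (7,4). |black|=5
Step 4: on WHITE (7,4): turn R to W, flip to black, move to (7,3). |black|=6
Step 5: on BLACK (7,3): turn L to S, flip to white, move to (8,3). |black|=5
Step 6: on WHITE (8,3): turn R to W, flip to black, move to (8,2). |black|=6
Step 7: on WHITE (8,2): turn R to N, flip to black, move to (7,2). |black|=7
Step 8: on WHITE (7,2): turn R to E, flip to black, move to (7,3). |black|=8
Step 9: on WHITE (7,3): turn R to S, flip to black, move to (8,3). |black|=9
Step 10: on BLACK (8,3): turn L to E, flip to white, move to (8,4). |black|=8
Step 11: on BLACK (8,4): turn L to N, flip to white, move to (7,4). |black|=7
Step 12: on BLACK (7,4): turn L to W, flip to white, move to (7,3). |black|=6
Step 13: on BLACK (7,3): turn L to S, flip to white, move to (8,3). |black|=5
Step 14: on WHITE (8,3): turn R to W, flip to black, move to (8,2). |black|=6
Step 15: on BLACK (8,2): turn L to S, flip to white, move to (9,2). |black|=5
Step 16: on WHITE (9,2): turn R to W, flip to black, move to (9,1). |black|=6
Step 17: on WHITE (9,1): turn R to N, flip to black, move to (8,1). |black|=7
Step 18: on WHITE (8,1): turn R to E, flip to black, move to (8,2). |black|=8

Answer: 8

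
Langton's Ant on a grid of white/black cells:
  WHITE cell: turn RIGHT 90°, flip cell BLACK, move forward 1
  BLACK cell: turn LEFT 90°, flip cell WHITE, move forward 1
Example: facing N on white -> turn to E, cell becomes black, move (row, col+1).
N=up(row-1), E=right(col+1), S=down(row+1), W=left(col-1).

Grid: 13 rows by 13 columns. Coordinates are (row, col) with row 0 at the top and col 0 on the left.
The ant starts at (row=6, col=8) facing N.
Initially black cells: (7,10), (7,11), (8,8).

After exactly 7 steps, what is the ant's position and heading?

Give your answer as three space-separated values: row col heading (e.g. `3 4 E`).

Step 1: on WHITE (6,8): turn R to E, flip to black, move to (6,9). |black|=4
Step 2: on WHITE (6,9): turn R to S, flip to black, move to (7,9). |black|=5
Step 3: on WHITE (7,9): turn R to W, flip to black, move to (7,8). |black|=6
Step 4: on WHITE (7,8): turn R to N, flip to black, move to (6,8). |black|=7
Step 5: on BLACK (6,8): turn L to W, flip to white, move to (6,7). |black|=6
Step 6: on WHITE (6,7): turn R to N, flip to black, move to (5,7). |black|=7
Step 7: on WHITE (5,7): turn R to E, flip to black, move to (5,8). |black|=8

Answer: 5 8 E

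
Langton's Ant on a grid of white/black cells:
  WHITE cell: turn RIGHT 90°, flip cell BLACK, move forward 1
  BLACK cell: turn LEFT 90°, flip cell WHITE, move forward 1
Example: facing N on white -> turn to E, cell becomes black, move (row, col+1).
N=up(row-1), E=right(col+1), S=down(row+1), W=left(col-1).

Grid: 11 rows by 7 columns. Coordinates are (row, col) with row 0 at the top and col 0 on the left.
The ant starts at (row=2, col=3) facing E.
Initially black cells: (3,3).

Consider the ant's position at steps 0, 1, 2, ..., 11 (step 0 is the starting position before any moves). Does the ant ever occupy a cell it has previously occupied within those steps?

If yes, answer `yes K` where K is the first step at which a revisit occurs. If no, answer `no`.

Step 1: on WHITE (2,3): turn R to S, flip to black, move to (3,3). |black|=2 — new cell
Step 2: on BLACK (3,3): turn L to E, flip to white, move to (3,4). |black|=1 — new cell
Step 3: on WHITE (3,4): turn R to S, flip to black, move to (4,4). |black|=2 — new cell
Step 4: on WHITE (4,4): turn R to W, flip to black, move to (4,3). |black|=3 — new cell
Step 5: on WHITE (4,3): turn R to N, flip to black, move to (3,3). |black|=4 — REVISIT

Answer: yes 5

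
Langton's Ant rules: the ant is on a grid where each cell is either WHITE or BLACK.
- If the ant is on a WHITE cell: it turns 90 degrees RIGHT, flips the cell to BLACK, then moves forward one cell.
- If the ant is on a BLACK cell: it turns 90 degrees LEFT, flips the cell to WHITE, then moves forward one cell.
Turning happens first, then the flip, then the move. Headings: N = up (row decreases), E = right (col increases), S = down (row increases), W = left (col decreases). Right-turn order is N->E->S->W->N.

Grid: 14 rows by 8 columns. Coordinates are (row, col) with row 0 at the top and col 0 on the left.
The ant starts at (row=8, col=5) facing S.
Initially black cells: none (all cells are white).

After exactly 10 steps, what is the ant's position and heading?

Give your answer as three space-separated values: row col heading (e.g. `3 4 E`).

Answer: 7 6 N

Derivation:
Step 1: on WHITE (8,5): turn R to W, flip to black, move to (8,4). |black|=1
Step 2: on WHITE (8,4): turn R to N, flip to black, move to (7,4). |black|=2
Step 3: on WHITE (7,4): turn R to E, flip to black, move to (7,5). |black|=3
Step 4: on WHITE (7,5): turn R to S, flip to black, move to (8,5). |black|=4
Step 5: on BLACK (8,5): turn L to E, flip to white, move to (8,6). |black|=3
Step 6: on WHITE (8,6): turn R to S, flip to black, move to (9,6). |black|=4
Step 7: on WHITE (9,6): turn R to W, flip to black, move to (9,5). |black|=5
Step 8: on WHITE (9,5): turn R to N, flip to black, move to (8,5). |black|=6
Step 9: on WHITE (8,5): turn R to E, flip to black, move to (8,6). |black|=7
Step 10: on BLACK (8,6): turn L to N, flip to white, move to (7,6). |black|=6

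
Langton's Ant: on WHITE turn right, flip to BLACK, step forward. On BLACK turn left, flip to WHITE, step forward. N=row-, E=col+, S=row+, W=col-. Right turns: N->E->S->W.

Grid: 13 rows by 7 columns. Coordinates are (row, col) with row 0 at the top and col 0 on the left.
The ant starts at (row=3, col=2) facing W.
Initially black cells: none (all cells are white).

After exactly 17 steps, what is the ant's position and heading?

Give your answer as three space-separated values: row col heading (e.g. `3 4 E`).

Step 1: on WHITE (3,2): turn R to N, flip to black, move to (2,2). |black|=1
Step 2: on WHITE (2,2): turn R to E, flip to black, move to (2,3). |black|=2
Step 3: on WHITE (2,3): turn R to S, flip to black, move to (3,3). |black|=3
Step 4: on WHITE (3,3): turn R to W, flip to black, move to (3,2). |black|=4
Step 5: on BLACK (3,2): turn L to S, flip to white, move to (4,2). |black|=3
Step 6: on WHITE (4,2): turn R to W, flip to black, move to (4,1). |black|=4
Step 7: on WHITE (4,1): turn R to N, flip to black, move to (3,1). |black|=5
Step 8: on WHITE (3,1): turn R to E, flip to black, move to (3,2). |black|=6
Step 9: on WHITE (3,2): turn R to S, flip to black, move to (4,2). |black|=7
Step 10: on BLACK (4,2): turn L to E, flip to white, move to (4,3). |black|=6
Step 11: on WHITE (4,3): turn R to S, flip to black, move to (5,3). |black|=7
Step 12: on WHITE (5,3): turn R to W, flip to black, move to (5,2). |black|=8
Step 13: on WHITE (5,2): turn R to N, flip to black, move to (4,2). |black|=9
Step 14: on WHITE (4,2): turn R to E, flip to black, move to (4,3). |black|=10
Step 15: on BLACK (4,3): turn L to N, flip to white, move to (3,3). |black|=9
Step 16: on BLACK (3,3): turn L to W, flip to white, move to (3,2). |black|=8
Step 17: on BLACK (3,2): turn L to S, flip to white, move to (4,2). |black|=7

Answer: 4 2 S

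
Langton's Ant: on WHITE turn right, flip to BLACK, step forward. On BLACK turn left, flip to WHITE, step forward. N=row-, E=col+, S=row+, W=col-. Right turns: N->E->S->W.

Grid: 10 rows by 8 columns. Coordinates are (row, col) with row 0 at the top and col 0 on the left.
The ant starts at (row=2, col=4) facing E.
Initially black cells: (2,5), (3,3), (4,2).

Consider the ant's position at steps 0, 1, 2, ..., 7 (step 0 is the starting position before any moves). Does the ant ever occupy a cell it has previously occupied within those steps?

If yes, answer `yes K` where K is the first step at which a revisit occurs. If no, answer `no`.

Answer: no

Derivation:
Step 1: on WHITE (2,4): turn R to S, flip to black, move to (3,4). |black|=4 — new cell
Step 2: on WHITE (3,4): turn R to W, flip to black, move to (3,3). |black|=5 — new cell
Step 3: on BLACK (3,3): turn L to S, flip to white, move to (4,3). |black|=4 — new cell
Step 4: on WHITE (4,3): turn R to W, flip to black, move to (4,2). |black|=5 — new cell
Step 5: on BLACK (4,2): turn L to S, flip to white, move to (5,2). |black|=4 — new cell
Step 6: on WHITE (5,2): turn R to W, flip to black, move to (5,1). |black|=5 — new cell
Step 7: on WHITE (5,1): turn R to N, flip to black, move to (4,1). |black|=6 — new cell
No revisit within 7 steps.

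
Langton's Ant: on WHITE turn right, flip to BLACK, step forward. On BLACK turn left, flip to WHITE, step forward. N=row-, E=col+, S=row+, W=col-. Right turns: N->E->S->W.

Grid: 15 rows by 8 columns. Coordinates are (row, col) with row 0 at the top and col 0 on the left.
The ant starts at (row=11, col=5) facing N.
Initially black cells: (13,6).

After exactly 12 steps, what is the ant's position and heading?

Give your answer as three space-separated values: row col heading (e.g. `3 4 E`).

Step 1: on WHITE (11,5): turn R to E, flip to black, move to (11,6). |black|=2
Step 2: on WHITE (11,6): turn R to S, flip to black, move to (12,6). |black|=3
Step 3: on WHITE (12,6): turn R to W, flip to black, move to (12,5). |black|=4
Step 4: on WHITE (12,5): turn R to N, flip to black, move to (11,5). |black|=5
Step 5: on BLACK (11,5): turn L to W, flip to white, move to (11,4). |black|=4
Step 6: on WHITE (11,4): turn R to N, flip to black, move to (10,4). |black|=5
Step 7: on WHITE (10,4): turn R to E, flip to black, move to (10,5). |black|=6
Step 8: on WHITE (10,5): turn R to S, flip to black, move to (11,5). |black|=7
Step 9: on WHITE (11,5): turn R to W, flip to black, move to (11,4). |black|=8
Step 10: on BLACK (11,4): turn L to S, flip to white, move to (12,4). |black|=7
Step 11: on WHITE (12,4): turn R to W, flip to black, move to (12,3). |black|=8
Step 12: on WHITE (12,3): turn R to N, flip to black, move to (11,3). |black|=9

Answer: 11 3 N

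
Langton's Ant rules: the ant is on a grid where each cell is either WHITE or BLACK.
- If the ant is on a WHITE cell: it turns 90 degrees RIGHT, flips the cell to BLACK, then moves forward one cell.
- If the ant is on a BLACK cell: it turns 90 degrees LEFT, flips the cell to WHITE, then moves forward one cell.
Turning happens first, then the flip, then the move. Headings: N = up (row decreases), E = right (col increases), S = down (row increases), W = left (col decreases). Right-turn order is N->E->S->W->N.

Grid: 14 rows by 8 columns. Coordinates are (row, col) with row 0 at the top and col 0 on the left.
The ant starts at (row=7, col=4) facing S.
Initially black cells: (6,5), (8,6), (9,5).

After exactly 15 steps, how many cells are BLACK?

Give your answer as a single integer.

Answer: 6

Derivation:
Step 1: on WHITE (7,4): turn R to W, flip to black, move to (7,3). |black|=4
Step 2: on WHITE (7,3): turn R to N, flip to black, move to (6,3). |black|=5
Step 3: on WHITE (6,3): turn R to E, flip to black, move to (6,4). |black|=6
Step 4: on WHITE (6,4): turn R to S, flip to black, move to (7,4). |black|=7
Step 5: on BLACK (7,4): turn L to E, flip to white, move to (7,5). |black|=6
Step 6: on WHITE (7,5): turn R to S, flip to black, move to (8,5). |black|=7
Step 7: on WHITE (8,5): turn R to W, flip to black, move to (8,4). |black|=8
Step 8: on WHITE (8,4): turn R to N, flip to black, move to (7,4). |black|=9
Step 9: on WHITE (7,4): turn R to E, flip to black, move to (7,5). |black|=10
Step 10: on BLACK (7,5): turn L to N, flip to white, move to (6,5). |black|=9
Step 11: on BLACK (6,5): turn L to W, flip to white, move to (6,4). |black|=8
Step 12: on BLACK (6,4): turn L to S, flip to white, move to (7,4). |black|=7
Step 13: on BLACK (7,4): turn L to E, flip to white, move to (7,5). |black|=6
Step 14: on WHITE (7,5): turn R to S, flip to black, move to (8,5). |black|=7
Step 15: on BLACK (8,5): turn L to E, flip to white, move to (8,6). |black|=6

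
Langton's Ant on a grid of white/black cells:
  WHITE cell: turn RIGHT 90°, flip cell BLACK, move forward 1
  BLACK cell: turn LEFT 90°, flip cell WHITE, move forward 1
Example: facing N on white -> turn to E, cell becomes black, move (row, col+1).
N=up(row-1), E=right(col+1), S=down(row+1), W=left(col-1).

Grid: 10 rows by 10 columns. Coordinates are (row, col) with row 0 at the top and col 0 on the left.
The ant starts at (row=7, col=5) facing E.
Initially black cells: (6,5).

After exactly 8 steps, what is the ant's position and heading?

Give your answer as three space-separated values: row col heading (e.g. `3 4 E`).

Step 1: on WHITE (7,5): turn R to S, flip to black, move to (8,5). |black|=2
Step 2: on WHITE (8,5): turn R to W, flip to black, move to (8,4). |black|=3
Step 3: on WHITE (8,4): turn R to N, flip to black, move to (7,4). |black|=4
Step 4: on WHITE (7,4): turn R to E, flip to black, move to (7,5). |black|=5
Step 5: on BLACK (7,5): turn L to N, flip to white, move to (6,5). |black|=4
Step 6: on BLACK (6,5): turn L to W, flip to white, move to (6,4). |black|=3
Step 7: on WHITE (6,4): turn R to N, flip to black, move to (5,4). |black|=4
Step 8: on WHITE (5,4): turn R to E, flip to black, move to (5,5). |black|=5

Answer: 5 5 E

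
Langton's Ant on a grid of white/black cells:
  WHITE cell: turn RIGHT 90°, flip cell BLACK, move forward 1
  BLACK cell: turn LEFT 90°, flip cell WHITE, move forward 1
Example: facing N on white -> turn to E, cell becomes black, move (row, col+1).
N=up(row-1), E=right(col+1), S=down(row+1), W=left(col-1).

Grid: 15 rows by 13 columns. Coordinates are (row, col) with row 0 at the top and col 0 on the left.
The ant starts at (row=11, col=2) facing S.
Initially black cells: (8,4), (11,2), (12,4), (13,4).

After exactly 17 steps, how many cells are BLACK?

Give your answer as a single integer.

Step 1: on BLACK (11,2): turn L to E, flip to white, move to (11,3). |black|=3
Step 2: on WHITE (11,3): turn R to S, flip to black, move to (12,3). |black|=4
Step 3: on WHITE (12,3): turn R to W, flip to black, move to (12,2). |black|=5
Step 4: on WHITE (12,2): turn R to N, flip to black, move to (11,2). |black|=6
Step 5: on WHITE (11,2): turn R to E, flip to black, move to (11,3). |black|=7
Step 6: on BLACK (11,3): turn L to N, flip to white, move to (10,3). |black|=6
Step 7: on WHITE (10,3): turn R to E, flip to black, move to (10,4). |black|=7
Step 8: on WHITE (10,4): turn R to S, flip to black, move to (11,4). |black|=8
Step 9: on WHITE (11,4): turn R to W, flip to black, move to (11,3). |black|=9
Step 10: on WHITE (11,3): turn R to N, flip to black, move to (10,3). |black|=10
Step 11: on BLACK (10,3): turn L to W, flip to white, move to (10,2). |black|=9
Step 12: on WHITE (10,2): turn R to N, flip to black, move to (9,2). |black|=10
Step 13: on WHITE (9,2): turn R to E, flip to black, move to (9,3). |black|=11
Step 14: on WHITE (9,3): turn R to S, flip to black, move to (10,3). |black|=12
Step 15: on WHITE (10,3): turn R to W, flip to black, move to (10,2). |black|=13
Step 16: on BLACK (10,2): turn L to S, flip to white, move to (11,2). |black|=12
Step 17: on BLACK (11,2): turn L to E, flip to white, move to (11,3). |black|=11

Answer: 11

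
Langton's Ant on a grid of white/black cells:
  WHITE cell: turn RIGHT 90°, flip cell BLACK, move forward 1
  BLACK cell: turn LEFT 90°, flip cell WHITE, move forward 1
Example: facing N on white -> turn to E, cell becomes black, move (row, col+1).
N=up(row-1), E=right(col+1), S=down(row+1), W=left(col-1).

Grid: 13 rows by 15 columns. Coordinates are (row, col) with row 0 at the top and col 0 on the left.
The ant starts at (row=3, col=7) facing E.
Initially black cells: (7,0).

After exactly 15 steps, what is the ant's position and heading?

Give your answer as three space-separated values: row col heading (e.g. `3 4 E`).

Step 1: on WHITE (3,7): turn R to S, flip to black, move to (4,7). |black|=2
Step 2: on WHITE (4,7): turn R to W, flip to black, move to (4,6). |black|=3
Step 3: on WHITE (4,6): turn R to N, flip to black, move to (3,6). |black|=4
Step 4: on WHITE (3,6): turn R to E, flip to black, move to (3,7). |black|=5
Step 5: on BLACK (3,7): turn L to N, flip to white, move to (2,7). |black|=4
Step 6: on WHITE (2,7): turn R to E, flip to black, move to (2,8). |black|=5
Step 7: on WHITE (2,8): turn R to S, flip to black, move to (3,8). |black|=6
Step 8: on WHITE (3,8): turn R to W, flip to black, move to (3,7). |black|=7
Step 9: on WHITE (3,7): turn R to N, flip to black, move to (2,7). |black|=8
Step 10: on BLACK (2,7): turn L to W, flip to white, move to (2,6). |black|=7
Step 11: on WHITE (2,6): turn R to N, flip to black, move to (1,6). |black|=8
Step 12: on WHITE (1,6): turn R to E, flip to black, move to (1,7). |black|=9
Step 13: on WHITE (1,7): turn R to S, flip to black, move to (2,7). |black|=10
Step 14: on WHITE (2,7): turn R to W, flip to black, move to (2,6). |black|=11
Step 15: on BLACK (2,6): turn L to S, flip to white, move to (3,6). |black|=10

Answer: 3 6 S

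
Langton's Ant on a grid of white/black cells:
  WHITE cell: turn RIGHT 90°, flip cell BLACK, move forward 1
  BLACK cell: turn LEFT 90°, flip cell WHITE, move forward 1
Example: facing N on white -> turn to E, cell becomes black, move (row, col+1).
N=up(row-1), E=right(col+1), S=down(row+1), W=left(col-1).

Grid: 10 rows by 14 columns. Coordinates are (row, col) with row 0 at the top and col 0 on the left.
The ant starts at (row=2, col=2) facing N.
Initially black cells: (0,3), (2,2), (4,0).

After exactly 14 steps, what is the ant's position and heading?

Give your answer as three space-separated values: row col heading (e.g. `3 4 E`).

Step 1: on BLACK (2,2): turn L to W, flip to white, move to (2,1). |black|=2
Step 2: on WHITE (2,1): turn R to N, flip to black, move to (1,1). |black|=3
Step 3: on WHITE (1,1): turn R to E, flip to black, move to (1,2). |black|=4
Step 4: on WHITE (1,2): turn R to S, flip to black, move to (2,2). |black|=5
Step 5: on WHITE (2,2): turn R to W, flip to black, move to (2,1). |black|=6
Step 6: on BLACK (2,1): turn L to S, flip to white, move to (3,1). |black|=5
Step 7: on WHITE (3,1): turn R to W, flip to black, move to (3,0). |black|=6
Step 8: on WHITE (3,0): turn R to N, flip to black, move to (2,0). |black|=7
Step 9: on WHITE (2,0): turn R to E, flip to black, move to (2,1). |black|=8
Step 10: on WHITE (2,1): turn R to S, flip to black, move to (3,1). |black|=9
Step 11: on BLACK (3,1): turn L to E, flip to white, move to (3,2). |black|=8
Step 12: on WHITE (3,2): turn R to S, flip to black, move to (4,2). |black|=9
Step 13: on WHITE (4,2): turn R to W, flip to black, move to (4,1). |black|=10
Step 14: on WHITE (4,1): turn R to N, flip to black, move to (3,1). |black|=11

Answer: 3 1 N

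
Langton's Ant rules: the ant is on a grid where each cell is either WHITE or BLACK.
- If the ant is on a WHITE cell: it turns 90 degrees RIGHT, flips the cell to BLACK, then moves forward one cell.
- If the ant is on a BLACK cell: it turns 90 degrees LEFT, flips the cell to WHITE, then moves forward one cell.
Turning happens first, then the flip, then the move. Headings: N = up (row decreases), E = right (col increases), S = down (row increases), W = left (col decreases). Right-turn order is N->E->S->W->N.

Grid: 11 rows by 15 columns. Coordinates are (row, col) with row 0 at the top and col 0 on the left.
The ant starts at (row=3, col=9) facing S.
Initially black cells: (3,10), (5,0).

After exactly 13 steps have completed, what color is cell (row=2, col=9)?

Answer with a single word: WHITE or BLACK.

Answer: WHITE

Derivation:
Step 1: on WHITE (3,9): turn R to W, flip to black, move to (3,8). |black|=3
Step 2: on WHITE (3,8): turn R to N, flip to black, move to (2,8). |black|=4
Step 3: on WHITE (2,8): turn R to E, flip to black, move to (2,9). |black|=5
Step 4: on WHITE (2,9): turn R to S, flip to black, move to (3,9). |black|=6
Step 5: on BLACK (3,9): turn L to E, flip to white, move to (3,10). |black|=5
Step 6: on BLACK (3,10): turn L to N, flip to white, move to (2,10). |black|=4
Step 7: on WHITE (2,10): turn R to E, flip to black, move to (2,11). |black|=5
Step 8: on WHITE (2,11): turn R to S, flip to black, move to (3,11). |black|=6
Step 9: on WHITE (3,11): turn R to W, flip to black, move to (3,10). |black|=7
Step 10: on WHITE (3,10): turn R to N, flip to black, move to (2,10). |black|=8
Step 11: on BLACK (2,10): turn L to W, flip to white, move to (2,9). |black|=7
Step 12: on BLACK (2,9): turn L to S, flip to white, move to (3,9). |black|=6
Step 13: on WHITE (3,9): turn R to W, flip to black, move to (3,8). |black|=7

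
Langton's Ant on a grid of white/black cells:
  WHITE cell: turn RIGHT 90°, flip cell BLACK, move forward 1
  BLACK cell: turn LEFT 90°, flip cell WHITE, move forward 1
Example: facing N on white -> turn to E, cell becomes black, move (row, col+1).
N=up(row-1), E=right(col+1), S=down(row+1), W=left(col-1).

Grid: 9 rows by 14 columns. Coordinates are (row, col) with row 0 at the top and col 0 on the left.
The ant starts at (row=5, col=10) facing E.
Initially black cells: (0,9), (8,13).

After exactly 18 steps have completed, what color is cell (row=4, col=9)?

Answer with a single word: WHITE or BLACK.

Step 1: on WHITE (5,10): turn R to S, flip to black, move to (6,10). |black|=3
Step 2: on WHITE (6,10): turn R to W, flip to black, move to (6,9). |black|=4
Step 3: on WHITE (6,9): turn R to N, flip to black, move to (5,9). |black|=5
Step 4: on WHITE (5,9): turn R to E, flip to black, move to (5,10). |black|=6
Step 5: on BLACK (5,10): turn L to N, flip to white, move to (4,10). |black|=5
Step 6: on WHITE (4,10): turn R to E, flip to black, move to (4,11). |black|=6
Step 7: on WHITE (4,11): turn R to S, flip to black, move to (5,11). |black|=7
Step 8: on WHITE (5,11): turn R to W, flip to black, move to (5,10). |black|=8
Step 9: on WHITE (5,10): turn R to N, flip to black, move to (4,10). |black|=9
Step 10: on BLACK (4,10): turn L to W, flip to white, move to (4,9). |black|=8
Step 11: on WHITE (4,9): turn R to N, flip to black, move to (3,9). |black|=9
Step 12: on WHITE (3,9): turn R to E, flip to black, move to (3,10). |black|=10
Step 13: on WHITE (3,10): turn R to S, flip to black, move to (4,10). |black|=11
Step 14: on WHITE (4,10): turn R to W, flip to black, move to (4,9). |black|=12
Step 15: on BLACK (4,9): turn L to S, flip to white, move to (5,9). |black|=11
Step 16: on BLACK (5,9): turn L to E, flip to white, move to (5,10). |black|=10
Step 17: on BLACK (5,10): turn L to N, flip to white, move to (4,10). |black|=9
Step 18: on BLACK (4,10): turn L to W, flip to white, move to (4,9). |black|=8

Answer: WHITE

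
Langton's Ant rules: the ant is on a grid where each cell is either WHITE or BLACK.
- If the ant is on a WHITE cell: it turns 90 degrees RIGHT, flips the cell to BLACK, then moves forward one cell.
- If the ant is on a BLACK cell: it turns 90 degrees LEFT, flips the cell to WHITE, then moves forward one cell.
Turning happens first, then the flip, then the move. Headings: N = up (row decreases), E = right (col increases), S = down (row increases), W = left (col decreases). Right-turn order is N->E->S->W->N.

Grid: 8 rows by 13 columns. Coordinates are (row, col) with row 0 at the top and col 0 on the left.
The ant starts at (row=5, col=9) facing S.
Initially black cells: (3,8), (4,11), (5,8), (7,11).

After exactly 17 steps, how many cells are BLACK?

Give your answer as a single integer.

Answer: 7

Derivation:
Step 1: on WHITE (5,9): turn R to W, flip to black, move to (5,8). |black|=5
Step 2: on BLACK (5,8): turn L to S, flip to white, move to (6,8). |black|=4
Step 3: on WHITE (6,8): turn R to W, flip to black, move to (6,7). |black|=5
Step 4: on WHITE (6,7): turn R to N, flip to black, move to (5,7). |black|=6
Step 5: on WHITE (5,7): turn R to E, flip to black, move to (5,8). |black|=7
Step 6: on WHITE (5,8): turn R to S, flip to black, move to (6,8). |black|=8
Step 7: on BLACK (6,8): turn L to E, flip to white, move to (6,9). |black|=7
Step 8: on WHITE (6,9): turn R to S, flip to black, move to (7,9). |black|=8
Step 9: on WHITE (7,9): turn R to W, flip to black, move to (7,8). |black|=9
Step 10: on WHITE (7,8): turn R to N, flip to black, move to (6,8). |black|=10
Step 11: on WHITE (6,8): turn R to E, flip to black, move to (6,9). |black|=11
Step 12: on BLACK (6,9): turn L to N, flip to white, move to (5,9). |black|=10
Step 13: on BLACK (5,9): turn L to W, flip to white, move to (5,8). |black|=9
Step 14: on BLACK (5,8): turn L to S, flip to white, move to (6,8). |black|=8
Step 15: on BLACK (6,8): turn L to E, flip to white, move to (6,9). |black|=7
Step 16: on WHITE (6,9): turn R to S, flip to black, move to (7,9). |black|=8
Step 17: on BLACK (7,9): turn L to E, flip to white, move to (7,10). |black|=7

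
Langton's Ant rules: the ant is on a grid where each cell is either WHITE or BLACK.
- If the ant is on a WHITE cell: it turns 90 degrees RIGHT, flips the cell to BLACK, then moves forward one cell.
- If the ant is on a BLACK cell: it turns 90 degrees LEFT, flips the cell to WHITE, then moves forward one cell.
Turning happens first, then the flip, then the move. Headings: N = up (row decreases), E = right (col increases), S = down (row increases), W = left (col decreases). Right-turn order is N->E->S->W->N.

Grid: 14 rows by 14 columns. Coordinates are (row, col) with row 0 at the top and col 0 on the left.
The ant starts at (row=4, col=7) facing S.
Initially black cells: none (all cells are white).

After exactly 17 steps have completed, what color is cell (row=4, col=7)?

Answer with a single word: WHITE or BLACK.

Answer: WHITE

Derivation:
Step 1: on WHITE (4,7): turn R to W, flip to black, move to (4,6). |black|=1
Step 2: on WHITE (4,6): turn R to N, flip to black, move to (3,6). |black|=2
Step 3: on WHITE (3,6): turn R to E, flip to black, move to (3,7). |black|=3
Step 4: on WHITE (3,7): turn R to S, flip to black, move to (4,7). |black|=4
Step 5: on BLACK (4,7): turn L to E, flip to white, move to (4,8). |black|=3
Step 6: on WHITE (4,8): turn R to S, flip to black, move to (5,8). |black|=4
Step 7: on WHITE (5,8): turn R to W, flip to black, move to (5,7). |black|=5
Step 8: on WHITE (5,7): turn R to N, flip to black, move to (4,7). |black|=6
Step 9: on WHITE (4,7): turn R to E, flip to black, move to (4,8). |black|=7
Step 10: on BLACK (4,8): turn L to N, flip to white, move to (3,8). |black|=6
Step 11: on WHITE (3,8): turn R to E, flip to black, move to (3,9). |black|=7
Step 12: on WHITE (3,9): turn R to S, flip to black, move to (4,9). |black|=8
Step 13: on WHITE (4,9): turn R to W, flip to black, move to (4,8). |black|=9
Step 14: on WHITE (4,8): turn R to N, flip to black, move to (3,8). |black|=10
Step 15: on BLACK (3,8): turn L to W, flip to white, move to (3,7). |black|=9
Step 16: on BLACK (3,7): turn L to S, flip to white, move to (4,7). |black|=8
Step 17: on BLACK (4,7): turn L to E, flip to white, move to (4,8). |black|=7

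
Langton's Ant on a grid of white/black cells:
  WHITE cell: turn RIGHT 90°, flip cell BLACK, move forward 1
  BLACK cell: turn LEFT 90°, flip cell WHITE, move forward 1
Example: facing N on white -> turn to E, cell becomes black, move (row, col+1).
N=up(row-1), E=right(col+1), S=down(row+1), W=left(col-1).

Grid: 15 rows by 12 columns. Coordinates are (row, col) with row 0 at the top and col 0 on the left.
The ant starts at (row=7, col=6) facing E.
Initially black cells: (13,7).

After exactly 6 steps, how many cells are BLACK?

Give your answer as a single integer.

Step 1: on WHITE (7,6): turn R to S, flip to black, move to (8,6). |black|=2
Step 2: on WHITE (8,6): turn R to W, flip to black, move to (8,5). |black|=3
Step 3: on WHITE (8,5): turn R to N, flip to black, move to (7,5). |black|=4
Step 4: on WHITE (7,5): turn R to E, flip to black, move to (7,6). |black|=5
Step 5: on BLACK (7,6): turn L to N, flip to white, move to (6,6). |black|=4
Step 6: on WHITE (6,6): turn R to E, flip to black, move to (6,7). |black|=5

Answer: 5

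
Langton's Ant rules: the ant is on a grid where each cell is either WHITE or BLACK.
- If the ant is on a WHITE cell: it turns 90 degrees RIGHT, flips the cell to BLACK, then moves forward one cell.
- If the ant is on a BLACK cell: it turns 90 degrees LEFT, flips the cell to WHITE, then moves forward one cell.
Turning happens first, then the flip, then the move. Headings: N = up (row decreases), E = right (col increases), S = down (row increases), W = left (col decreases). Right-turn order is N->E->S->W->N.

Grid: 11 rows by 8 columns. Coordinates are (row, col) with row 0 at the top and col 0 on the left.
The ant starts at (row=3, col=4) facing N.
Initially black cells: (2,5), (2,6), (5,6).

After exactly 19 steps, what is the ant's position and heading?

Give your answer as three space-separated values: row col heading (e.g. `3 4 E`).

Step 1: on WHITE (3,4): turn R to E, flip to black, move to (3,5). |black|=4
Step 2: on WHITE (3,5): turn R to S, flip to black, move to (4,5). |black|=5
Step 3: on WHITE (4,5): turn R to W, flip to black, move to (4,4). |black|=6
Step 4: on WHITE (4,4): turn R to N, flip to black, move to (3,4). |black|=7
Step 5: on BLACK (3,4): turn L to W, flip to white, move to (3,3). |black|=6
Step 6: on WHITE (3,3): turn R to N, flip to black, move to (2,3). |black|=7
Step 7: on WHITE (2,3): turn R to E, flip to black, move to (2,4). |black|=8
Step 8: on WHITE (2,4): turn R to S, flip to black, move to (3,4). |black|=9
Step 9: on WHITE (3,4): turn R to W, flip to black, move to (3,3). |black|=10
Step 10: on BLACK (3,3): turn L to S, flip to white, move to (4,3). |black|=9
Step 11: on WHITE (4,3): turn R to W, flip to black, move to (4,2). |black|=10
Step 12: on WHITE (4,2): turn R to N, flip to black, move to (3,2). |black|=11
Step 13: on WHITE (3,2): turn R to E, flip to black, move to (3,3). |black|=12
Step 14: on WHITE (3,3): turn R to S, flip to black, move to (4,3). |black|=13
Step 15: on BLACK (4,3): turn L to E, flip to white, move to (4,4). |black|=12
Step 16: on BLACK (4,4): turn L to N, flip to white, move to (3,4). |black|=11
Step 17: on BLACK (3,4): turn L to W, flip to white, move to (3,3). |black|=10
Step 18: on BLACK (3,3): turn L to S, flip to white, move to (4,3). |black|=9
Step 19: on WHITE (4,3): turn R to W, flip to black, move to (4,2). |black|=10

Answer: 4 2 W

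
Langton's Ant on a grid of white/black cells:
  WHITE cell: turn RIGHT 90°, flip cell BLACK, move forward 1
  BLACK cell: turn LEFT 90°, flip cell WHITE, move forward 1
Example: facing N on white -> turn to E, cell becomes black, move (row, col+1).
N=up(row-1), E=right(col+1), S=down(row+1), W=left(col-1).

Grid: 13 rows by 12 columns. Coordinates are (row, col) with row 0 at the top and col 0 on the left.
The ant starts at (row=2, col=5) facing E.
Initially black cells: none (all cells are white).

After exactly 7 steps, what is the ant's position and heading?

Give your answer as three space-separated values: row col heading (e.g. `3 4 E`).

Answer: 2 6 S

Derivation:
Step 1: on WHITE (2,5): turn R to S, flip to black, move to (3,5). |black|=1
Step 2: on WHITE (3,5): turn R to W, flip to black, move to (3,4). |black|=2
Step 3: on WHITE (3,4): turn R to N, flip to black, move to (2,4). |black|=3
Step 4: on WHITE (2,4): turn R to E, flip to black, move to (2,5). |black|=4
Step 5: on BLACK (2,5): turn L to N, flip to white, move to (1,5). |black|=3
Step 6: on WHITE (1,5): turn R to E, flip to black, move to (1,6). |black|=4
Step 7: on WHITE (1,6): turn R to S, flip to black, move to (2,6). |black|=5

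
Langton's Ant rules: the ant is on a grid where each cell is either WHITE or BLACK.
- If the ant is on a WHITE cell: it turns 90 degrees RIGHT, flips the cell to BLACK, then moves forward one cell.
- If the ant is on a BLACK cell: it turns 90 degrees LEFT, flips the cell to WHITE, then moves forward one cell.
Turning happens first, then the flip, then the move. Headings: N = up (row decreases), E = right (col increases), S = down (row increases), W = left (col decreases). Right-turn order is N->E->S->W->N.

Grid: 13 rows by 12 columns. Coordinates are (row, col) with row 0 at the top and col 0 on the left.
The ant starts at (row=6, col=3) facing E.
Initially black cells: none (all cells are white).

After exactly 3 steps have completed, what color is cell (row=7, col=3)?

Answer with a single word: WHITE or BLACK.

Step 1: on WHITE (6,3): turn R to S, flip to black, move to (7,3). |black|=1
Step 2: on WHITE (7,3): turn R to W, flip to black, move to (7,2). |black|=2
Step 3: on WHITE (7,2): turn R to N, flip to black, move to (6,2). |black|=3

Answer: BLACK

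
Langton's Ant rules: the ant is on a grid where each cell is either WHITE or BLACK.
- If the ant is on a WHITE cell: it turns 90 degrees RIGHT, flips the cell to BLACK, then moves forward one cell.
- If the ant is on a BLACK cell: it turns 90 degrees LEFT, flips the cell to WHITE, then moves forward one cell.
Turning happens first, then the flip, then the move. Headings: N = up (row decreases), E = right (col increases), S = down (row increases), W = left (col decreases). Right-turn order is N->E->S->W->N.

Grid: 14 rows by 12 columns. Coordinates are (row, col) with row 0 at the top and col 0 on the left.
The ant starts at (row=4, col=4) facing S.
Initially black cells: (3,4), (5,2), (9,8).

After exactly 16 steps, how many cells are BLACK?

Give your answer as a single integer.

Step 1: on WHITE (4,4): turn R to W, flip to black, move to (4,3). |black|=4
Step 2: on WHITE (4,3): turn R to N, flip to black, move to (3,3). |black|=5
Step 3: on WHITE (3,3): turn R to E, flip to black, move to (3,4). |black|=6
Step 4: on BLACK (3,4): turn L to N, flip to white, move to (2,4). |black|=5
Step 5: on WHITE (2,4): turn R to E, flip to black, move to (2,5). |black|=6
Step 6: on WHITE (2,5): turn R to S, flip to black, move to (3,5). |black|=7
Step 7: on WHITE (3,5): turn R to W, flip to black, move to (3,4). |black|=8
Step 8: on WHITE (3,4): turn R to N, flip to black, move to (2,4). |black|=9
Step 9: on BLACK (2,4): turn L to W, flip to white, move to (2,3). |black|=8
Step 10: on WHITE (2,3): turn R to N, flip to black, move to (1,3). |black|=9
Step 11: on WHITE (1,3): turn R to E, flip to black, move to (1,4). |black|=10
Step 12: on WHITE (1,4): turn R to S, flip to black, move to (2,4). |black|=11
Step 13: on WHITE (2,4): turn R to W, flip to black, move to (2,3). |black|=12
Step 14: on BLACK (2,3): turn L to S, flip to white, move to (3,3). |black|=11
Step 15: on BLACK (3,3): turn L to E, flip to white, move to (3,4). |black|=10
Step 16: on BLACK (3,4): turn L to N, flip to white, move to (2,4). |black|=9

Answer: 9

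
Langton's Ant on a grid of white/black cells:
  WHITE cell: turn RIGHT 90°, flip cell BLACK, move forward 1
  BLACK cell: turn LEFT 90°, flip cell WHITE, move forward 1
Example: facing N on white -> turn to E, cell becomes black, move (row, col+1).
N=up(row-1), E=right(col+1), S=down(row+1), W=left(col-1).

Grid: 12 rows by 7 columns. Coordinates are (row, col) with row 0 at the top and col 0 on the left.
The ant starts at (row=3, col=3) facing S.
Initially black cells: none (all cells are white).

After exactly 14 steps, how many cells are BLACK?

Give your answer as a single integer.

Answer: 10

Derivation:
Step 1: on WHITE (3,3): turn R to W, flip to black, move to (3,2). |black|=1
Step 2: on WHITE (3,2): turn R to N, flip to black, move to (2,2). |black|=2
Step 3: on WHITE (2,2): turn R to E, flip to black, move to (2,3). |black|=3
Step 4: on WHITE (2,3): turn R to S, flip to black, move to (3,3). |black|=4
Step 5: on BLACK (3,3): turn L to E, flip to white, move to (3,4). |black|=3
Step 6: on WHITE (3,4): turn R to S, flip to black, move to (4,4). |black|=4
Step 7: on WHITE (4,4): turn R to W, flip to black, move to (4,3). |black|=5
Step 8: on WHITE (4,3): turn R to N, flip to black, move to (3,3). |black|=6
Step 9: on WHITE (3,3): turn R to E, flip to black, move to (3,4). |black|=7
Step 10: on BLACK (3,4): turn L to N, flip to white, move to (2,4). |black|=6
Step 11: on WHITE (2,4): turn R to E, flip to black, move to (2,5). |black|=7
Step 12: on WHITE (2,5): turn R to S, flip to black, move to (3,5). |black|=8
Step 13: on WHITE (3,5): turn R to W, flip to black, move to (3,4). |black|=9
Step 14: on WHITE (3,4): turn R to N, flip to black, move to (2,4). |black|=10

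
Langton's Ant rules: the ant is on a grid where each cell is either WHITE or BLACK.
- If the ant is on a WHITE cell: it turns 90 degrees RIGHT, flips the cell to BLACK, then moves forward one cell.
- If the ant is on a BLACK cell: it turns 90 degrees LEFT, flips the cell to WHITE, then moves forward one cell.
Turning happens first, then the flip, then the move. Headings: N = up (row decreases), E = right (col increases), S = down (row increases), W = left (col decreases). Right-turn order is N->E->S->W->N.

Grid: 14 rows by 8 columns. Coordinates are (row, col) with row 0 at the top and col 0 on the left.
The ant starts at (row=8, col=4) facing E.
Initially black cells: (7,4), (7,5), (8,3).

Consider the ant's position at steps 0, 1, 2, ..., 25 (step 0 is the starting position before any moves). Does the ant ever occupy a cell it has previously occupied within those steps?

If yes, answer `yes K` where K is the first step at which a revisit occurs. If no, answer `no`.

Step 1: on WHITE (8,4): turn R to S, flip to black, move to (9,4). |black|=4 — new cell
Step 2: on WHITE (9,4): turn R to W, flip to black, move to (9,3). |black|=5 — new cell
Step 3: on WHITE (9,3): turn R to N, flip to black, move to (8,3). |black|=6 — new cell
Step 4: on BLACK (8,3): turn L to W, flip to white, move to (8,2). |black|=5 — new cell
Step 5: on WHITE (8,2): turn R to N, flip to black, move to (7,2). |black|=6 — new cell
Step 6: on WHITE (7,2): turn R to E, flip to black, move to (7,3). |black|=7 — new cell
Step 7: on WHITE (7,3): turn R to S, flip to black, move to (8,3). |black|=8 — REVISIT

Answer: yes 7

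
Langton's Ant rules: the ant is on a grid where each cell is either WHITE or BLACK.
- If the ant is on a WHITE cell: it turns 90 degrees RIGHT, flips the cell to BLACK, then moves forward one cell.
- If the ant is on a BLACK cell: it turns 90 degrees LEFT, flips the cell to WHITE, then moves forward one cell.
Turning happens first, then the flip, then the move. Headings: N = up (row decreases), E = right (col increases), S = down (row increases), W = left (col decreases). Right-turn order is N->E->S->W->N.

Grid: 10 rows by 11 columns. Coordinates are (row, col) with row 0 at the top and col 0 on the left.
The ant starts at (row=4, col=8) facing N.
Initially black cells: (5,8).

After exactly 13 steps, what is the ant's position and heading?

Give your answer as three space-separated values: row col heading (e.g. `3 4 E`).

Answer: 6 9 E

Derivation:
Step 1: on WHITE (4,8): turn R to E, flip to black, move to (4,9). |black|=2
Step 2: on WHITE (4,9): turn R to S, flip to black, move to (5,9). |black|=3
Step 3: on WHITE (5,9): turn R to W, flip to black, move to (5,8). |black|=4
Step 4: on BLACK (5,8): turn L to S, flip to white, move to (6,8). |black|=3
Step 5: on WHITE (6,8): turn R to W, flip to black, move to (6,7). |black|=4
Step 6: on WHITE (6,7): turn R to N, flip to black, move to (5,7). |black|=5
Step 7: on WHITE (5,7): turn R to E, flip to black, move to (5,8). |black|=6
Step 8: on WHITE (5,8): turn R to S, flip to black, move to (6,8). |black|=7
Step 9: on BLACK (6,8): turn L to E, flip to white, move to (6,9). |black|=6
Step 10: on WHITE (6,9): turn R to S, flip to black, move to (7,9). |black|=7
Step 11: on WHITE (7,9): turn R to W, flip to black, move to (7,8). |black|=8
Step 12: on WHITE (7,8): turn R to N, flip to black, move to (6,8). |black|=9
Step 13: on WHITE (6,8): turn R to E, flip to black, move to (6,9). |black|=10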